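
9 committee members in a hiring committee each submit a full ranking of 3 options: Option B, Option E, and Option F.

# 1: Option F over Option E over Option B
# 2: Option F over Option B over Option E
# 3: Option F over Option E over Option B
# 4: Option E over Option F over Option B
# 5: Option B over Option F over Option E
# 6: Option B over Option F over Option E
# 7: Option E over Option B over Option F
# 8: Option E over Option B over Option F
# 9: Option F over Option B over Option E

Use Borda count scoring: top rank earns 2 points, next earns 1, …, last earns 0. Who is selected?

Option F

Borda scores:
  Option B: 0 + 1 + 0 + 0 + 2 + 2 + 1 + 1 + 1 = 8
  Option E: 1 + 0 + 1 + 2 + 0 + 0 + 2 + 2 + 0 = 8
  Option F: 2 + 2 + 2 + 1 + 1 + 1 + 0 + 0 + 2 = 11
Option F has the highest total.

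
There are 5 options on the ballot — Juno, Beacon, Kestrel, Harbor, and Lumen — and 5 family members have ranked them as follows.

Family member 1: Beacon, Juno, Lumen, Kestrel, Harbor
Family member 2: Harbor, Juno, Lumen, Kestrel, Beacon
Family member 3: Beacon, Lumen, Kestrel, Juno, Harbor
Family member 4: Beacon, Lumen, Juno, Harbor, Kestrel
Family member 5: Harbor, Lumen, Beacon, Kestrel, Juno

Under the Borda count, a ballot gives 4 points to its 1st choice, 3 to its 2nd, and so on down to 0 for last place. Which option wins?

Beacon

Borda scores:
  Juno: 3 + 3 + 1 + 2 + 0 = 9
  Beacon: 4 + 0 + 4 + 4 + 2 = 14
  Kestrel: 1 + 1 + 2 + 0 + 1 = 5
  Harbor: 0 + 4 + 0 + 1 + 4 = 9
  Lumen: 2 + 2 + 3 + 3 + 3 = 13
Beacon has the highest total.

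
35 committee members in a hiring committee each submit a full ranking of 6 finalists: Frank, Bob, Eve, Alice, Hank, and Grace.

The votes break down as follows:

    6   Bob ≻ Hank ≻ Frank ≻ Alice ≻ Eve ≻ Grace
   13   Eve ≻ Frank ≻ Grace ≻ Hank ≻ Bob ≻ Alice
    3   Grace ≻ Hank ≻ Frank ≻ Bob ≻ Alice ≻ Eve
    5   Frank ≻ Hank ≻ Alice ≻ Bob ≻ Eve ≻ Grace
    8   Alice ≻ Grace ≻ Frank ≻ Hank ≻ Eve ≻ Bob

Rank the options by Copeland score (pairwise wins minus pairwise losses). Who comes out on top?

Frank

Pairwise results:
  Frank vs Bob: Frank wins 29–6.
  Frank vs Eve: Frank wins 22–13.
  Frank vs Alice: Frank wins 27–8.
  Frank vs Hank: Frank wins 26–9.
  Frank vs Grace: Frank wins 24–11.
  Bob vs Eve: Eve wins 21–14.
  Bob vs Alice: Bob wins 22–13.
  Bob vs Hank: Hank wins 29–6.
  Bob vs Grace: Grace wins 24–11.
  Eve vs Alice: Alice wins 22–13.
  Eve vs Hank: Hank wins 22–13.
  Eve vs Grace: Eve wins 24–11.
  Alice vs Hank: Hank wins 27–8.
  Alice vs Grace: Alice wins 19–16.
  Hank vs Grace: Grace wins 24–11.
Copeland scores (wins − losses):
  Frank: 5 − 0 = 5
  Bob: 1 − 4 = -3
  Eve: 2 − 3 = -1
  Alice: 2 − 3 = -1
  Hank: 3 − 2 = 1
  Grace: 2 − 3 = -1
Frank has the best Copeland score.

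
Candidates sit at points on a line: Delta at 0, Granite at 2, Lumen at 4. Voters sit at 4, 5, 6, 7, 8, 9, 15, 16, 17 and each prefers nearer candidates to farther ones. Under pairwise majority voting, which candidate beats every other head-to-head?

With single-peaked preferences on a line, the Condorcet winner is the candidate closest to the median voter.
The median voter (position 8) is closest to Lumen at 4.
Check: Lumen vs Delta — voters closer to Lumen: 9 of 9.

Lumen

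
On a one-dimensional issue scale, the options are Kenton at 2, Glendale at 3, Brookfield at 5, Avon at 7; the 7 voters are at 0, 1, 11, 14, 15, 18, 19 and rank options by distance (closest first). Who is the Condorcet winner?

Avon

With single-peaked preferences on a line, the Condorcet winner is the candidate closest to the median voter.
The median voter (position 14) is closest to Avon at 7.
Check: Avon vs Kenton — voters closer to Avon: 5 of 7.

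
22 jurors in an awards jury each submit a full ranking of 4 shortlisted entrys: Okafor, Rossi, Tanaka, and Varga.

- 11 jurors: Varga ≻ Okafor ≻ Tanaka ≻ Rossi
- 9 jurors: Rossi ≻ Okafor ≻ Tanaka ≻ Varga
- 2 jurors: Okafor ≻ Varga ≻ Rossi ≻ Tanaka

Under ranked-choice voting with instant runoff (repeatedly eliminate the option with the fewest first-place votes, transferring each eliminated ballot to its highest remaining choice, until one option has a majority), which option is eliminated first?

Tanaka

Round 1: Varga 11, Rossi 9, Okafor 2, Tanaka 0. Tanaka has the fewest and is eliminated.
Round 2: Varga 11, Rossi 9, Okafor 2. Okafor has the fewest and is eliminated.
Round 3: Varga 13, Rossi 9. Varga has a majority.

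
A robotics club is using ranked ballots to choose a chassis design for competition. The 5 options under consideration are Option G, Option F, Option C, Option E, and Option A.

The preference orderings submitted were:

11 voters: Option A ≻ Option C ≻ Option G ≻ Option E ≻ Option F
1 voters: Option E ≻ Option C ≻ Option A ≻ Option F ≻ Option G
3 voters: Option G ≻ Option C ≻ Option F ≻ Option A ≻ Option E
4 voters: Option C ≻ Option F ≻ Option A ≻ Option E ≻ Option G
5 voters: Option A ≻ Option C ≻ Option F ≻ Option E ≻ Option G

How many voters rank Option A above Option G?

21

Ballots ranking Option A above Option G: 11+1+4+5 = 21.
Ballots ranking Option G above Option A: 3.
So 21 of 24 voters prefer Option A to Option G.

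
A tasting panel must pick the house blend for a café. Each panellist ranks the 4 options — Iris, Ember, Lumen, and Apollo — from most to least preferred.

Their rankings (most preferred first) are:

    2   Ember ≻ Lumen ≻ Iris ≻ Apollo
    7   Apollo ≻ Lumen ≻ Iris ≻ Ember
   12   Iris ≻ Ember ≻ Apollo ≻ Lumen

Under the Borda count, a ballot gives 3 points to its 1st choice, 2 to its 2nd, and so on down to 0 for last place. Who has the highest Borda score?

Iris

Borda scores:
  Iris: 2·1 + 7·1 + 12·3 = 45
  Ember: 2·3 + 7·0 + 12·2 = 30
  Lumen: 2·2 + 7·2 + 12·0 = 18
  Apollo: 2·0 + 7·3 + 12·1 = 33
Iris has the highest total.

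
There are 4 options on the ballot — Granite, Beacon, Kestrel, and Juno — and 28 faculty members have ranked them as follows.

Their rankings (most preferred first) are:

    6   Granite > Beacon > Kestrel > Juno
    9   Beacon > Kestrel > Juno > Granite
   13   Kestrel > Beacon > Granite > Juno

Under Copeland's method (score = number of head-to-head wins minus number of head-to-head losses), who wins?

Beacon

Pairwise results:
  Granite vs Beacon: Beacon wins 22–6.
  Granite vs Kestrel: Kestrel wins 22–6.
  Granite vs Juno: Granite wins 19–9.
  Beacon vs Kestrel: Beacon wins 15–13.
  Beacon vs Juno: Beacon wins 28–0.
  Kestrel vs Juno: Kestrel wins 28–0.
Copeland scores (wins − losses):
  Granite: 1 − 2 = -1
  Beacon: 3 − 0 = 3
  Kestrel: 2 − 1 = 1
  Juno: 0 − 3 = -3
Beacon has the best Copeland score.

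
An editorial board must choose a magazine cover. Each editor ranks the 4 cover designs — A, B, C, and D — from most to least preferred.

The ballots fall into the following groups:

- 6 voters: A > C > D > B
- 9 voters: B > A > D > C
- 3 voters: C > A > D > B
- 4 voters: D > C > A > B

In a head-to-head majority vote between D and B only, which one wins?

Ballots ranking D above B: 6+3+4 = 13.
Ballots ranking B above D: 9.
D wins the head-to-head, 13–9.

D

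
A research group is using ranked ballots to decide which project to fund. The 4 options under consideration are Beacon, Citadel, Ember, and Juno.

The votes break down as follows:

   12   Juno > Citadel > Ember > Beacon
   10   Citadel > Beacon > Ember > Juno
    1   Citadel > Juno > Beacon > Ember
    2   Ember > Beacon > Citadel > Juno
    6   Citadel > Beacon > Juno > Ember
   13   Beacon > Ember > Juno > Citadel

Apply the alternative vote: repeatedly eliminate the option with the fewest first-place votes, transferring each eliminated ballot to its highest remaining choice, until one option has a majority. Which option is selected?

Citadel

Round 1: Citadel 17, Beacon 13, Juno 12, Ember 2. Ember has the fewest and is eliminated.
Round 2: Citadel 17, Beacon 15, Juno 12. Juno has the fewest and is eliminated.
Round 3: Citadel 29, Beacon 15. Citadel has a majority.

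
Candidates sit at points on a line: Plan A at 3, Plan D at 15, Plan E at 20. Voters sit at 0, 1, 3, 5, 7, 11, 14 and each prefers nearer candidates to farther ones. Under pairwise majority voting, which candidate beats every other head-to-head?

With single-peaked preferences on a line, the Condorcet winner is the candidate closest to the median voter.
The median voter (position 5) is closest to Plan A at 3.
Check: Plan A vs Plan D — voters closer to Plan A: 5 of 7.

Plan A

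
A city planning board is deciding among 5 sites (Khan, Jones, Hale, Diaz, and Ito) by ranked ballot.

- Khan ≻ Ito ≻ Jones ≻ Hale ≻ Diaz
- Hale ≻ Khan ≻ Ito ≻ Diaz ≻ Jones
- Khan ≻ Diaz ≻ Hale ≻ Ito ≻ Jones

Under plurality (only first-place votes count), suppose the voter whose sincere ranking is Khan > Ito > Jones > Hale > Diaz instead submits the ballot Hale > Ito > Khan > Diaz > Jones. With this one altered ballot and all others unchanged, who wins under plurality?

Hale

First-place totals with the altered ballot: Khan 1, Jones 0, Hale 2, Diaz 0, Ito 0.
The switch changes the winner from Khan to Hale.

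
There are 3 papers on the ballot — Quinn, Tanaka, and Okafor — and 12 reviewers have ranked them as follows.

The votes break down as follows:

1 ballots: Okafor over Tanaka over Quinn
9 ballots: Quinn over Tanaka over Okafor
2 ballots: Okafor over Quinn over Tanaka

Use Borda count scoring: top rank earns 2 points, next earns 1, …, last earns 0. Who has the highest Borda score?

Borda scores:
  Quinn: 0 + 9·2 + 2·1 = 20
  Tanaka: 1 + 9·1 + 2·0 = 10
  Okafor: 2 + 9·0 + 2·2 = 6
Quinn has the highest total.

Quinn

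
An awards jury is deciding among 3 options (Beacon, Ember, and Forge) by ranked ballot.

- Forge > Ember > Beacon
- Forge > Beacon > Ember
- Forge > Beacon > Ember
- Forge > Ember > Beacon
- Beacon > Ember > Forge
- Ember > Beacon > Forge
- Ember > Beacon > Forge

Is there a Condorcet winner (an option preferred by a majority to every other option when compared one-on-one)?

Yes

Head-to-head results (7 voters total):
Beacon vs Ember: Ember wins 4–3.
Beacon vs Forge: Forge wins 4–3.
Ember vs Forge: Forge wins 4–3.
Forge beats each rival — Beacon (4–3), Ember (4–3) — so Forge is the Condorcet winner.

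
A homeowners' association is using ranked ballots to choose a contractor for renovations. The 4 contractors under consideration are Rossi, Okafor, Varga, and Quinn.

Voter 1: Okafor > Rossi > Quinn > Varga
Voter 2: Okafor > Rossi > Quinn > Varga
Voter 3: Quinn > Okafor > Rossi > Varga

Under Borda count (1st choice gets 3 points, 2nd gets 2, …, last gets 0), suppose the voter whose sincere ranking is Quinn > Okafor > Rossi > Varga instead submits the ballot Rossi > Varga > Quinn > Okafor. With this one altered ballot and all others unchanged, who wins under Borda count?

Rossi

Borda totals with the altered ballot: Rossi 7, Okafor 6, Varga 2, Quinn 3.
The switch changes the winner from Okafor to Rossi.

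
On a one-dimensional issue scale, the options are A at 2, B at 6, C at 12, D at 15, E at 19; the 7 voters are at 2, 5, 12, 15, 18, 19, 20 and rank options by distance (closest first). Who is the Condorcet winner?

With single-peaked preferences on a line, the Condorcet winner is the candidate closest to the median voter.
The median voter (position 15) is closest to D at 15.
Check: D vs E — voters closer to D: 4 of 7.

D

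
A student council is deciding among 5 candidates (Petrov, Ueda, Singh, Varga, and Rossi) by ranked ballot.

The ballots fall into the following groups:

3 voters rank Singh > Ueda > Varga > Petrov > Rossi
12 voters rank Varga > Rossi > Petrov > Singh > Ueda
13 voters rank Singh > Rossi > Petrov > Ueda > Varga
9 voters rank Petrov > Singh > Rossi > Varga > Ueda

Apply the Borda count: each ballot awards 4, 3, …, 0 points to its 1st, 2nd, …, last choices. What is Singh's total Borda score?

Borda scores:
  Petrov: 3·1 + 12·2 + 13·2 + 9·4 = 89
  Ueda: 3·3 + 12·0 + 13·1 + 9·0 = 22
  Singh: 3·4 + 12·1 + 13·4 + 9·3 = 103
  Varga: 3·2 + 12·4 + 13·0 + 9·1 = 63
  Rossi: 3·0 + 12·3 + 13·3 + 9·2 = 93

103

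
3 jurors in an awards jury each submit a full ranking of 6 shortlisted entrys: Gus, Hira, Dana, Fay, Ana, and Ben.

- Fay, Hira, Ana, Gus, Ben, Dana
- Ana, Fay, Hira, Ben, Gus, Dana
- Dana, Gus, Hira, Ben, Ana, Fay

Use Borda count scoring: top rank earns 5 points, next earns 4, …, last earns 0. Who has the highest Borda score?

Borda scores:
  Gus: 2 + 1 + 4 = 7
  Hira: 4 + 3 + 3 = 10
  Dana: 0 + 0 + 5 = 5
  Fay: 5 + 4 + 0 = 9
  Ana: 3 + 5 + 1 = 9
  Ben: 1 + 2 + 2 = 5
Hira has the highest total.

Hira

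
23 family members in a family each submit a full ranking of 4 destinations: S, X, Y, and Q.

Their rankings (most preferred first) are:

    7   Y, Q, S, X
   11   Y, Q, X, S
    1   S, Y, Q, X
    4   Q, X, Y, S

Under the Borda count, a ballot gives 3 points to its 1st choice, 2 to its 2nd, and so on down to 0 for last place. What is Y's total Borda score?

60

Borda scores:
  S: 7·1 + 11·0 + 3 + 4·0 = 10
  X: 7·0 + 11·1 + 0 + 4·2 = 19
  Y: 7·3 + 11·3 + 2 + 4·1 = 60
  Q: 7·2 + 11·2 + 1 + 4·3 = 49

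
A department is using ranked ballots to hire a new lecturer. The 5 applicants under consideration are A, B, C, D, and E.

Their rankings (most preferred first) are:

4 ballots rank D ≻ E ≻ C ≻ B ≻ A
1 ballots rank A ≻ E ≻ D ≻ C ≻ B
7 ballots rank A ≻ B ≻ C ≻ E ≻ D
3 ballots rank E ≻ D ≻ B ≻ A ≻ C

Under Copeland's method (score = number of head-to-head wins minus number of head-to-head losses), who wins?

Pairwise results:
  A vs B: A wins 8–7.
  A vs C: A wins 11–4.
  A vs D: A wins 8–7.
  A vs E: A wins 8–7.
  B vs C: B wins 10–5.
  B vs D: D wins 8–7.
  B vs E: E wins 8–7.
  C vs D: D wins 8–7.
  C vs E: E wins 8–7.
  D vs E: E wins 11–4.
Copeland scores (wins − losses):
  A: 4 − 0 = 4
  B: 1 − 3 = -2
  C: 0 − 4 = -4
  D: 2 − 2 = 0
  E: 3 − 1 = 2
A has the best Copeland score.

A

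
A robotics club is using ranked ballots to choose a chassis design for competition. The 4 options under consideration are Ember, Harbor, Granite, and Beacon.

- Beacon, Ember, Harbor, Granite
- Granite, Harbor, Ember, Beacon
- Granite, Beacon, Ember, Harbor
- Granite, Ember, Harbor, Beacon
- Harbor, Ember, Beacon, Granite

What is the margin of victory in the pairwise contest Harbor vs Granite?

Ballots ranking Harbor above Granite: 2.
Ballots ranking Granite above Harbor: 3.
Granite wins 3–2, a margin of 1.

1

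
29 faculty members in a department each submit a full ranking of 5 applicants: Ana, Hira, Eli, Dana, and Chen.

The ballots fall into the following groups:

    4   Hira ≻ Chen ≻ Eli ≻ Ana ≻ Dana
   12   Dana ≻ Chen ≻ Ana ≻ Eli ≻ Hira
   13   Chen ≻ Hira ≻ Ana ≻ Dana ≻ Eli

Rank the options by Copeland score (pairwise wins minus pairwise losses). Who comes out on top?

Pairwise results:
  Ana vs Hira: Hira wins 17–12.
  Ana vs Eli: Ana wins 25–4.
  Ana vs Dana: Ana wins 17–12.
  Ana vs Chen: Chen wins 29–0.
  Hira vs Eli: Hira wins 17–12.
  Hira vs Dana: Hira wins 17–12.
  Hira vs Chen: Chen wins 25–4.
  Eli vs Dana: Dana wins 25–4.
  Eli vs Chen: Chen wins 29–0.
  Dana vs Chen: Chen wins 17–12.
Copeland scores (wins − losses):
  Ana: 2 − 2 = 0
  Hira: 3 − 1 = 2
  Eli: 0 − 4 = -4
  Dana: 1 − 3 = -2
  Chen: 4 − 0 = 4
Chen has the best Copeland score.

Chen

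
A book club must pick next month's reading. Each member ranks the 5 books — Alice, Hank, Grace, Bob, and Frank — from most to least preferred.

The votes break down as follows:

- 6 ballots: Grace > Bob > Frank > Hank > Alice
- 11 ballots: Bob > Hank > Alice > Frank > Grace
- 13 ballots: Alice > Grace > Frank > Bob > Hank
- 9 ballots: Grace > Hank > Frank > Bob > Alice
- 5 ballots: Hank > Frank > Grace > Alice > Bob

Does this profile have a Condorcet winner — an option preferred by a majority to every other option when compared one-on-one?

No

Head-to-head results (44 voters total):
Alice vs Hank: Hank wins 31–13.
Alice vs Grace: Alice wins 24–20.
Alice vs Bob: Bob wins 26–18.
Alice vs Frank: Alice wins 24–20.
Hank vs Grace: Grace wins 28–16.
Hank vs Bob: Bob wins 30–14.
Hank vs Frank: Hank wins 25–19.
Grace vs Bob: Grace wins 33–11.
Grace vs Frank: Grace wins 28–16.
Bob vs Frank: Frank wins 27–17.
No candidate beats all others: Alice beats Grace beats Hank beats Alice, a majority cycle.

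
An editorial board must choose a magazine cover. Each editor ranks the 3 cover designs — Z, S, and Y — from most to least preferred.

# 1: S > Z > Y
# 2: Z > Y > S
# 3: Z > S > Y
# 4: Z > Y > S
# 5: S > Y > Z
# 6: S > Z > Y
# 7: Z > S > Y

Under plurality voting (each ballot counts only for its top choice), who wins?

Z

First-place vote totals:
  Z: 4
  S: 3
  Y: 0
Z has the most first-place votes.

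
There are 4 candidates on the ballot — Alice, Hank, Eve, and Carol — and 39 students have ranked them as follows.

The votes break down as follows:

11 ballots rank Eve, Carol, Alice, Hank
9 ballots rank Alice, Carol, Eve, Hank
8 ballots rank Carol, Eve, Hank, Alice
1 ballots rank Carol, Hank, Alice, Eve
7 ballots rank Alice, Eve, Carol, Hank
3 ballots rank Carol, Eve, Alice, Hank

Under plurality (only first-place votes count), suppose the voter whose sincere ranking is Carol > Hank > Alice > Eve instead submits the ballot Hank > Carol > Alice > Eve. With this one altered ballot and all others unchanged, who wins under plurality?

Alice

First-place totals with the altered ballot: Alice 16, Hank 1, Eve 11, Carol 11.
The winner is unchanged: still Alice.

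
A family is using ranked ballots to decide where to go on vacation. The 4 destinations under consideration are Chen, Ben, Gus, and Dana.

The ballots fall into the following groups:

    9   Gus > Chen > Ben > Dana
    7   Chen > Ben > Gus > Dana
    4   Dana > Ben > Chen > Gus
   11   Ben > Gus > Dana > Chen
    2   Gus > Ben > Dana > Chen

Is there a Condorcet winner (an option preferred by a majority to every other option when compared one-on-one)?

Yes

Head-to-head results (33 voters total):
Chen vs Ben: Ben wins 17–16.
Chen vs Gus: Gus wins 22–11.
Chen vs Dana: Dana wins 17–16.
Ben vs Gus: Ben wins 22–11.
Ben vs Dana: Ben wins 29–4.
Gus vs Dana: Gus wins 29–4.
Ben beats each rival — Chen (17–16), Gus (22–11), Dana (29–4) — so Ben is the Condorcet winner.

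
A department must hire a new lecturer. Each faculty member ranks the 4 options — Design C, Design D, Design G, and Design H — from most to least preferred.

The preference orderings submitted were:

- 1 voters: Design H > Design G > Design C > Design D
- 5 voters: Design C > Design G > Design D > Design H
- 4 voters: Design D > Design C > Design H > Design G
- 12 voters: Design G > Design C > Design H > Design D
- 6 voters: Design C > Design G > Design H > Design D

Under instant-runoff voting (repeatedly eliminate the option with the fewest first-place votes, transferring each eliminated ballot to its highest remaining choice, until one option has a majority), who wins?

Round 1: Design G 12, Design C 11, Design D 4, Design H 1. Design H has the fewest and is eliminated.
Round 2: Design G 13, Design C 11, Design D 4. Design D has the fewest and is eliminated.
Round 3: Design C 15, Design G 13. Design C has a majority.

Design C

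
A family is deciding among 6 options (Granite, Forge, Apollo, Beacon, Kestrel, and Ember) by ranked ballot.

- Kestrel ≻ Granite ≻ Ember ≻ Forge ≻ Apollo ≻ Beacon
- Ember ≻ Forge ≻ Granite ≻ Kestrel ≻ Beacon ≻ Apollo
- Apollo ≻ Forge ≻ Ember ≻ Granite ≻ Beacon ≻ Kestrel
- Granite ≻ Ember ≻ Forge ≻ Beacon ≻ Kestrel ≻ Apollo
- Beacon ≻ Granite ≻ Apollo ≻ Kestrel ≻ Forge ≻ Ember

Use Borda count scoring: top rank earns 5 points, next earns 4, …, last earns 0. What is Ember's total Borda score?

Borda scores:
  Granite: 4 + 3 + 2 + 5 + 4 = 18
  Forge: 2 + 4 + 4 + 3 + 1 = 14
  Apollo: 1 + 0 + 5 + 0 + 3 = 9
  Beacon: 0 + 1 + 1 + 2 + 5 = 9
  Kestrel: 5 + 2 + 0 + 1 + 2 = 10
  Ember: 3 + 5 + 3 + 4 + 0 = 15

15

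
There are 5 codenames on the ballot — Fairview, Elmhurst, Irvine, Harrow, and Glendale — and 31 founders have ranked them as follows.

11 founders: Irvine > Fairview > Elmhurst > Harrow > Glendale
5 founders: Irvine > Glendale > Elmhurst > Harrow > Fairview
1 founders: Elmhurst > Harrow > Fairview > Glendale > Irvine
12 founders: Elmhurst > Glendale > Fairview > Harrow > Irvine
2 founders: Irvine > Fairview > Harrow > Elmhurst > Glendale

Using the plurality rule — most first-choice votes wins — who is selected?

Irvine

First-place vote totals:
  Fairview: 0
  Elmhurst: 13
  Irvine: 18
  Harrow: 0
  Glendale: 0
Irvine has the most first-place votes.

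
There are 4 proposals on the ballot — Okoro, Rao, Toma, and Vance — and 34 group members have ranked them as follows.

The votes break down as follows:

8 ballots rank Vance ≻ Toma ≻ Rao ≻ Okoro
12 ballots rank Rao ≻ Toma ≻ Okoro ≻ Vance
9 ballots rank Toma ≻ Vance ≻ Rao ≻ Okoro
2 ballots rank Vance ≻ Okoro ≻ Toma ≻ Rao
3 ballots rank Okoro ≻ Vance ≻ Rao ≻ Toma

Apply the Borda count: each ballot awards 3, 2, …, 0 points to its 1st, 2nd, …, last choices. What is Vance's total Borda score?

Borda scores:
  Okoro: 8·0 + 12·1 + 9·0 + 2·2 + 3·3 = 25
  Rao: 8·1 + 12·3 + 9·1 + 2·0 + 3·1 = 56
  Toma: 8·2 + 12·2 + 9·3 + 2·1 + 3·0 = 69
  Vance: 8·3 + 12·0 + 9·2 + 2·3 + 3·2 = 54

54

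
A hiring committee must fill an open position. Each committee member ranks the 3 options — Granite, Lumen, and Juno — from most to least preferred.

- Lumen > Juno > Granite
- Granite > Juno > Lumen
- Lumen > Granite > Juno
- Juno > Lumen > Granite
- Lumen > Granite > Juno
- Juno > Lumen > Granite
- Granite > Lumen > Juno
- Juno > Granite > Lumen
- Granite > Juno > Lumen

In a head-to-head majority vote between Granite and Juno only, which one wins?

Ballots ranking Granite above Juno: 5.
Ballots ranking Juno above Granite: 4.
Granite wins the head-to-head, 5–4.

Granite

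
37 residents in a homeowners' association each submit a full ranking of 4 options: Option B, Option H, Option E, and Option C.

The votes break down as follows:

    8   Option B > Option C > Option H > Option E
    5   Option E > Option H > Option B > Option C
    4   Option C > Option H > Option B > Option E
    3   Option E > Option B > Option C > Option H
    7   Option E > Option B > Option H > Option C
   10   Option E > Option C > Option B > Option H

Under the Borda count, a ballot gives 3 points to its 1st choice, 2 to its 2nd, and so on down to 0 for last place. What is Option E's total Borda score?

Borda scores:
  Option B: 8·3 + 5·1 + 4·1 + 3·2 + 7·2 + 10·1 = 63
  Option H: 8·1 + 5·2 + 4·2 + 3·0 + 7·1 + 10·0 = 33
  Option E: 8·0 + 5·3 + 4·0 + 3·3 + 7·3 + 10·3 = 75
  Option C: 8·2 + 5·0 + 4·3 + 3·1 + 7·0 + 10·2 = 51

75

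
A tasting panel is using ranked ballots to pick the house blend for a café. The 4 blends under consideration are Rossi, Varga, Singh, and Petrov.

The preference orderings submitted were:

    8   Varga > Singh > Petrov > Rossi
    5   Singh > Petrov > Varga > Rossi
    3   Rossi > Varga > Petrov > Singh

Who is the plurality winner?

First-place vote totals:
  Rossi: 3
  Varga: 8
  Singh: 5
  Petrov: 0
Varga has the most first-place votes.

Varga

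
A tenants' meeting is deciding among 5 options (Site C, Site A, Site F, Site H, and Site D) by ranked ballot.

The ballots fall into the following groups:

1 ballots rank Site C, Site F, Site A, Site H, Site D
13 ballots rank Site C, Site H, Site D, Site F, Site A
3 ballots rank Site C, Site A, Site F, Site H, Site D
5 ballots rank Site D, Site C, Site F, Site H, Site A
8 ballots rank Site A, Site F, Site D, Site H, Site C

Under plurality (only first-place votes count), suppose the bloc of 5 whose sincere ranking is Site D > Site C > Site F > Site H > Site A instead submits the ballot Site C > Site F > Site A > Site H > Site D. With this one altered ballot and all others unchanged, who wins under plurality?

Site C

First-place totals with the altered ballot: Site C 22, Site A 8, Site F 0, Site H 0, Site D 0.
The winner is unchanged: still Site C.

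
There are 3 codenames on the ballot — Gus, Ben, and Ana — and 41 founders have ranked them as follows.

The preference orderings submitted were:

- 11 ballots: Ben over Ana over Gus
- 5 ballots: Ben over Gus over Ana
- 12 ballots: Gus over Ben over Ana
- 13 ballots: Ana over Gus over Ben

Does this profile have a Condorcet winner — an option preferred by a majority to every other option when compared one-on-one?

No

Head-to-head results (41 voters total):
Gus vs Ben: Gus wins 25–16.
Gus vs Ana: Ana wins 24–17.
Ben vs Ana: Ben wins 28–13.
No candidate beats all others: Gus beats Ben beats Ana beats Gus, a majority cycle.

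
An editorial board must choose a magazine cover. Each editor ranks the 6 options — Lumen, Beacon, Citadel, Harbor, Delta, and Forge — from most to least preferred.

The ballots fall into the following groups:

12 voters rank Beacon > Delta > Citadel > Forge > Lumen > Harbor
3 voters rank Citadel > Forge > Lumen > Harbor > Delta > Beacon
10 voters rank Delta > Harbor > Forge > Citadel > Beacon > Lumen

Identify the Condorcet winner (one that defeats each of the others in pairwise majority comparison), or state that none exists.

Head-to-head results (25 voters total):
Lumen vs Beacon: Beacon wins 22–3.
Lumen vs Citadel: Citadel wins 25–0.
Lumen vs Harbor: Lumen wins 15–10.
Lumen vs Delta: Delta wins 22–3.
Lumen vs Forge: Forge wins 25–0.
Beacon vs Citadel: Citadel wins 13–12.
Beacon vs Harbor: Harbor wins 13–12.
Beacon vs Delta: Delta wins 13–12.
Beacon vs Forge: Forge wins 13–12.
Citadel vs Harbor: Citadel wins 15–10.
Citadel vs Delta: Delta wins 22–3.
Citadel vs Forge: Citadel wins 15–10.
Harbor vs Delta: Delta wins 22–3.
Harbor vs Forge: Forge wins 15–10.
Delta vs Forge: Delta wins 22–3.
Delta beats each rival — Lumen (22–3), Beacon (13–12), Citadel (22–3), Harbor (22–3), Forge (22–3) — so Delta is the Condorcet winner.

Delta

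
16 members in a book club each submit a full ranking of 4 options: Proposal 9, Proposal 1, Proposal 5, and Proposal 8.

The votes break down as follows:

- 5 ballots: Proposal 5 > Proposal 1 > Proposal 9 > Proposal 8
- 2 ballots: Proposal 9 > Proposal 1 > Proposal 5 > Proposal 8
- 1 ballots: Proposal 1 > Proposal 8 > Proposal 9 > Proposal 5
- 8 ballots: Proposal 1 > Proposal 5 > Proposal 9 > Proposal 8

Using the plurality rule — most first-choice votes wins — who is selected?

First-place vote totals:
  Proposal 9: 2
  Proposal 1: 9
  Proposal 5: 5
  Proposal 8: 0
Proposal 1 has the most first-place votes.

Proposal 1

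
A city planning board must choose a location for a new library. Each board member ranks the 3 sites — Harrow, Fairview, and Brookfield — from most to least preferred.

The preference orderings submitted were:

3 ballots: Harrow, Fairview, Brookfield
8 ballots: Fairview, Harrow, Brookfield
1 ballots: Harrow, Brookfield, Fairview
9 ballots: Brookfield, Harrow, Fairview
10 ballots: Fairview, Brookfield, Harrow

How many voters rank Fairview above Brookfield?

21

Ballots ranking Fairview above Brookfield: 3+8+10 = 21.
Ballots ranking Brookfield above Fairview: 1+9 = 10.
So 21 of 31 voters prefer Fairview to Brookfield.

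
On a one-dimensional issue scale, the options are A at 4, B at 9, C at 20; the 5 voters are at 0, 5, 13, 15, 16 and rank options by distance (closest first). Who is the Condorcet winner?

B

With single-peaked preferences on a line, the Condorcet winner is the candidate closest to the median voter.
The median voter (position 13) is closest to B at 9.
Check: B vs C — voters closer to B: 3 of 5.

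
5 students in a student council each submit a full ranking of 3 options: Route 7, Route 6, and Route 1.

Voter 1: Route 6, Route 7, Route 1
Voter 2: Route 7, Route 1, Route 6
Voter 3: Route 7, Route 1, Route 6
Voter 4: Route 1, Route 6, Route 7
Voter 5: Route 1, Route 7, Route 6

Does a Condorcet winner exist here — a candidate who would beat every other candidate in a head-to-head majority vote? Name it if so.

Head-to-head results (5 voters total):
Route 7 vs Route 6: Route 7 wins 3–2.
Route 7 vs Route 1: Route 7 wins 3–2.
Route 6 vs Route 1: Route 1 wins 4–1.
Route 7 beats each rival — Route 6 (3–2), Route 1 (3–2) — so Route 7 is the Condorcet winner.

Route 7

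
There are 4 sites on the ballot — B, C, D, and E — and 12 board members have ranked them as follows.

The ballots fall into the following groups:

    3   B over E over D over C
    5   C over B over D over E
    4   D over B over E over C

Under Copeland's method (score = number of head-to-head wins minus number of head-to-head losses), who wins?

Pairwise results:
  B vs C: B wins 7–5.
  B vs D: B wins 8–4.
  B vs E: B wins 12–0.
  C vs D: D wins 7–5.
  C vs E: E wins 7–5.
  D vs E: D wins 9–3.
Copeland scores (wins − losses):
  B: 3 − 0 = 3
  C: 0 − 3 = -3
  D: 2 − 1 = 1
  E: 1 − 2 = -1
B has the best Copeland score.

B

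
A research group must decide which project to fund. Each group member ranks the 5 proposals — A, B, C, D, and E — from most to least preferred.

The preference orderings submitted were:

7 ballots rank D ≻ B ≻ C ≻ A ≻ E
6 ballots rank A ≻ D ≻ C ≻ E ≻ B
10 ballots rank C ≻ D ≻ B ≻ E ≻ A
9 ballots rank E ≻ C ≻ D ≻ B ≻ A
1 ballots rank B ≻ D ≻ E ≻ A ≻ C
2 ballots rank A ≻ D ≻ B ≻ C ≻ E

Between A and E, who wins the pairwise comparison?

E

Ballots ranking A above E: 7+6+2 = 15.
Ballots ranking E above A: 10+9+1 = 20.
E wins the head-to-head, 20–15.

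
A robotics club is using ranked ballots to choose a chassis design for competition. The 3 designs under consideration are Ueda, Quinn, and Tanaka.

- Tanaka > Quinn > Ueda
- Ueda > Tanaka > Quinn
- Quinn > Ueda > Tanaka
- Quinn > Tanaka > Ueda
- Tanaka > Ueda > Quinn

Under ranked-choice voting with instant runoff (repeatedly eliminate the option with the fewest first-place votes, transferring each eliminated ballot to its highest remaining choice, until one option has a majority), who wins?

Tanaka

Round 1: Quinn 2, Tanaka 2, Ueda 1. Ueda has the fewest and is eliminated.
Round 2: Tanaka 3, Quinn 2. Tanaka has a majority.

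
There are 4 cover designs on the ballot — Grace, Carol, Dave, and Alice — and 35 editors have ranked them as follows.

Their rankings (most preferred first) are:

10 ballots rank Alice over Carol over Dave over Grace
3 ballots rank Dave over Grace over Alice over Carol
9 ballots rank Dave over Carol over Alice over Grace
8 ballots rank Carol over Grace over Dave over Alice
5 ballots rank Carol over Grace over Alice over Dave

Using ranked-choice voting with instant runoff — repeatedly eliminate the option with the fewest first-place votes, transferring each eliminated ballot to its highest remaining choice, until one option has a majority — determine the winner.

Carol

Round 1: Carol 13, Dave 12, Alice 10, Grace 0. Grace has the fewest and is eliminated.
Round 2: Carol 13, Dave 12, Alice 10. Alice has the fewest and is eliminated.
Round 3: Carol 23, Dave 12. Carol has a majority.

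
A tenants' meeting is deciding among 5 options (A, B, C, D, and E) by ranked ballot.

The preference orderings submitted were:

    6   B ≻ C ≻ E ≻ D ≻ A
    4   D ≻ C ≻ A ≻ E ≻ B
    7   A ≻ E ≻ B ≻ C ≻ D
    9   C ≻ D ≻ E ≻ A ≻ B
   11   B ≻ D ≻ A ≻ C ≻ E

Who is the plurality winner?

B

First-place vote totals:
  A: 7
  B: 17
  C: 9
  D: 4
  E: 0
B has the most first-place votes.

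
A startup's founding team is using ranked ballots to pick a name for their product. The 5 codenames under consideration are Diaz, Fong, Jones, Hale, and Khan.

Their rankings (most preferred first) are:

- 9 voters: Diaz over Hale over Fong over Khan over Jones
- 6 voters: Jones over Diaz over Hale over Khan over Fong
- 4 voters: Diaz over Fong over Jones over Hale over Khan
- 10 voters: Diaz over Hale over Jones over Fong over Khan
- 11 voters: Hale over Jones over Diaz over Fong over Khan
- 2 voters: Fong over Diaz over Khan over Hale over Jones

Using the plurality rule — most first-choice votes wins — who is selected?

Diaz

First-place vote totals:
  Diaz: 23
  Fong: 2
  Jones: 6
  Hale: 11
  Khan: 0
Diaz has the most first-place votes.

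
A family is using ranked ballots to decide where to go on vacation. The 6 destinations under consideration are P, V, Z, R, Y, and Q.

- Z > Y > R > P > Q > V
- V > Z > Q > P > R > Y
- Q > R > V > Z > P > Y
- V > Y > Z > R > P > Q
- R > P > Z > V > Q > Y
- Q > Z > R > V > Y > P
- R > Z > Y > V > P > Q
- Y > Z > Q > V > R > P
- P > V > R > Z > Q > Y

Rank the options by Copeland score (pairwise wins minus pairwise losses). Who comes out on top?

Z

Pairwise results:
  P vs V: V wins 6–3.
  P vs Z: Z wins 7–2.
  P vs R: R wins 7–2.
  P vs Y: Y wins 5–4.
  P vs Q: P wins 5–4.
  V vs Z: Z wins 5–4.
  V vs R: R wins 5–4.
  V vs Y: V wins 6–3.
  V vs Q: V wins 5–4.
  Z vs R: Z wins 5–4.
  Z vs Y: Z wins 7–2.
  Z vs Q: Z wins 7–2.
  R vs Y: R wins 6–3.
  R vs Q: R wins 5–4.
  Y vs Q: Q wins 5–4.
Copeland scores (wins − losses):
  P: 1 − 4 = -3
  V: 3 − 2 = 1
  Z: 5 − 0 = 5
  R: 4 − 1 = 3
  Y: 1 − 4 = -3
  Q: 1 − 4 = -3
Z has the best Copeland score.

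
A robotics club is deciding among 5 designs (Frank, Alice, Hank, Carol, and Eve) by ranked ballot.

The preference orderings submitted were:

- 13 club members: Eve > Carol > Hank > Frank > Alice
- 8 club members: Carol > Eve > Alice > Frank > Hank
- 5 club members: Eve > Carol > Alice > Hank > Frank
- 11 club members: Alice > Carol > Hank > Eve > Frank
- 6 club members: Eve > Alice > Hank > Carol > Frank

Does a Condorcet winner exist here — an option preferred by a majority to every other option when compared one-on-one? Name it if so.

Head-to-head results (43 voters total):
Frank vs Alice: Alice wins 30–13.
Frank vs Hank: Hank wins 35–8.
Frank vs Carol: Carol wins 43–0.
Frank vs Eve: Eve wins 43–0.
Alice vs Hank: Alice wins 30–13.
Alice vs Carol: Carol wins 26–17.
Alice vs Eve: Eve wins 32–11.
Hank vs Carol: Carol wins 37–6.
Hank vs Eve: Eve wins 32–11.
Carol vs Eve: Eve wins 24–19.
Eve beats each rival — Frank (43–0), Alice (32–11), Hank (32–11), Carol (24–19) — so Eve is the Condorcet winner.

Eve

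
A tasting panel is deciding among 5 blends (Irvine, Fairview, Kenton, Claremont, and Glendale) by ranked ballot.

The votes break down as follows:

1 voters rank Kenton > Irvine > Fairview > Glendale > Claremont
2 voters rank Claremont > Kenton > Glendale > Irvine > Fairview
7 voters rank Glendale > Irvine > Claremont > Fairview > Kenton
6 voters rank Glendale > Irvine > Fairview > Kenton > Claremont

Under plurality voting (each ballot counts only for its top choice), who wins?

Glendale

First-place vote totals:
  Irvine: 0
  Fairview: 0
  Kenton: 1
  Claremont: 2
  Glendale: 13
Glendale has the most first-place votes.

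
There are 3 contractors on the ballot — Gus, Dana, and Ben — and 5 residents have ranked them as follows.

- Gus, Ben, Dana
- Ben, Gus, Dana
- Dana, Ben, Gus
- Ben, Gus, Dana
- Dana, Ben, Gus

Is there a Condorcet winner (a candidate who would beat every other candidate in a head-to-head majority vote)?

Yes

Head-to-head results (5 voters total):
Gus vs Dana: Gus wins 3–2.
Gus vs Ben: Ben wins 4–1.
Dana vs Ben: Ben wins 3–2.
Ben beats each rival — Gus (4–1), Dana (3–2) — so Ben is the Condorcet winner.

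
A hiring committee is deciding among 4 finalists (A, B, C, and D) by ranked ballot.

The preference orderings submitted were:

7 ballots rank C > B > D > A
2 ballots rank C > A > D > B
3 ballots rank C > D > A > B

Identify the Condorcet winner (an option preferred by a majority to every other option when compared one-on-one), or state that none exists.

C

Head-to-head results (12 voters total):
A vs B: B wins 7–5.
A vs C: C wins 12–0.
A vs D: D wins 10–2.
B vs C: C wins 12–0.
B vs D: B wins 7–5.
C vs D: C wins 12–0.
C beats each rival — A (12–0), B (12–0), D (12–0) — so C is the Condorcet winner.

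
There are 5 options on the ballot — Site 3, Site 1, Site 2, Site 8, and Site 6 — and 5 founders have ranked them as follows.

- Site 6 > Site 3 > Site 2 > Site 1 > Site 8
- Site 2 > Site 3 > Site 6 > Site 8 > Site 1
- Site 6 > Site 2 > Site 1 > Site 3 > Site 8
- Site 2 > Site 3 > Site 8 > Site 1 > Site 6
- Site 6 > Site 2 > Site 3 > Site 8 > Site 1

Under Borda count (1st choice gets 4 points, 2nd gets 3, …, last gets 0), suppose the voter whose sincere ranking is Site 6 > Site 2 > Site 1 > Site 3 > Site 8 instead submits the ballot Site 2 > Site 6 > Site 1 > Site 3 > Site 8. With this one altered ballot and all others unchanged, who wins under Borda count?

Site 2

Borda totals with the altered ballot: Site 3 12, Site 1 4, Site 2 17, Site 8 4, Site 6 13.
The winner is unchanged: still Site 2.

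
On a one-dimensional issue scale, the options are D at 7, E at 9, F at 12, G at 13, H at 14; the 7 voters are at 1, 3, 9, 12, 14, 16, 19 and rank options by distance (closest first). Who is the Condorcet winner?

F

With single-peaked preferences on a line, the Condorcet winner is the candidate closest to the median voter.
The median voter (position 12) is closest to F at 12.
Check: F vs G — voters closer to F: 4 of 7.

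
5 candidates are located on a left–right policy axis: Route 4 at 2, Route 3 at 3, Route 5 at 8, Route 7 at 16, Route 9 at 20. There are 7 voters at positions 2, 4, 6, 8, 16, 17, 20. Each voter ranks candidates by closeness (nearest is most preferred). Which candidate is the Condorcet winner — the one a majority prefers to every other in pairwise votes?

Route 5

With single-peaked preferences on a line, the Condorcet winner is the candidate closest to the median voter.
The median voter (position 8) is closest to Route 5 at 8.
Check: Route 5 vs Route 3 — voters closer to Route 5: 5 of 7.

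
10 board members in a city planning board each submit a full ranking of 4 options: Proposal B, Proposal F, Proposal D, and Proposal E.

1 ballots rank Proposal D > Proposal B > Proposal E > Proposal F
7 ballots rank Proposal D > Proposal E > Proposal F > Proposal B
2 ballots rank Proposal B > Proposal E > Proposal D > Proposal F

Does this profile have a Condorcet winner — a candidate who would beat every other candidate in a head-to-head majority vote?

Yes

Head-to-head results (10 voters total):
Proposal B vs Proposal F: Proposal F wins 7–3.
Proposal B vs Proposal D: Proposal D wins 8–2.
Proposal B vs Proposal E: Proposal E wins 7–3.
Proposal F vs Proposal D: Proposal D wins 10–0.
Proposal F vs Proposal E: Proposal E wins 10–0.
Proposal D vs Proposal E: Proposal D wins 8–2.
Proposal D beats each rival — Proposal B (8–2), Proposal F (10–0), Proposal E (8–2) — so Proposal D is the Condorcet winner.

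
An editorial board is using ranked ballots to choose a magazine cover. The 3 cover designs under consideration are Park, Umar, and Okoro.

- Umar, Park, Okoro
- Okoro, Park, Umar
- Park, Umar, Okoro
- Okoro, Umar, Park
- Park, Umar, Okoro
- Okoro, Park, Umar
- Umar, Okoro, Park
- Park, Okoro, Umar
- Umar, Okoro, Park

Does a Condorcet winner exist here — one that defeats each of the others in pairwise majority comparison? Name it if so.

Head-to-head results (9 voters total):
Park vs Umar: Park wins 5–4.
Park vs Okoro: Okoro wins 5–4.
Umar vs Okoro: Umar wins 5–4.
No candidate beats all others: Park beats Umar beats Okoro beats Park, a majority cycle.

There is no Condorcet winner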